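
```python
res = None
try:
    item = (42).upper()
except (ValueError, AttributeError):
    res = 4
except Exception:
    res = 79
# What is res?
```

Step-by-step execution trace:
1. `item = (42).upper()` raises AttributeError.
2. `except (ValueError, AttributeError)` matches (AttributeError is in the tuple) → res = 4.
3. `except Exception` is not reached.
Result: 4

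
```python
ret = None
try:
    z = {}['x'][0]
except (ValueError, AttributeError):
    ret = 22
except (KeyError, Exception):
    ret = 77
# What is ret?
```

Step-by-step execution trace:
1. `z = {}['x'][0]` raises KeyError.
2. `except (ValueError, AttributeError)` does not match KeyError; skipped.
3. `except (KeyError, Exception)` matches (KeyError is in the tuple) → ret = 77.
Result: 77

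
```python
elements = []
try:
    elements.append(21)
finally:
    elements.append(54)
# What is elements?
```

Step-by-step execution trace:
1. try: `elements.append(21)` → elements = [21].
2. The try body completes without raising.
3. finally always runs: `elements.append(54)` → elements = [21, 54].
Result: [21, 54]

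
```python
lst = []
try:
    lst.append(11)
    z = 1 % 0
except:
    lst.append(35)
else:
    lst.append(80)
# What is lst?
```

Step-by-step execution trace:
1. try: `lst.append(11)` → lst = [11].
2. `z = 1 % 0` raises ZeroDivisionError.
3. bare `except` matches → `lst.append(35)` → lst = [11, 35].
4. `else` is skipped (an exception was raised).
Result: [11, 35]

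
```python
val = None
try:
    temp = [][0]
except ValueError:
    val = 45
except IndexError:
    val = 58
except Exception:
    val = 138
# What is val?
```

Step-by-step execution trace:
1. `temp = [][0]` raises IndexError.
2. `except ValueError` does not match IndexError; skipped.
3. `except IndexError` matches → val = 58.
4. Remaining except clauses are skipped.
Result: 58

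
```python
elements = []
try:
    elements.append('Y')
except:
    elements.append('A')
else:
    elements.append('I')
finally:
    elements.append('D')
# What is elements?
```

Step-by-step execution trace:
1. try: `elements.append('Y')` → elements = ['Y']. No exception raised.
2. `except` is skipped.
3. `else` runs: `elements.append('I')` → elements = ['Y', 'I'].
4. `finally` always runs: `elements.append('D')` → elements = ['Y', 'I', 'D'].
Result: ['Y', 'I', 'D']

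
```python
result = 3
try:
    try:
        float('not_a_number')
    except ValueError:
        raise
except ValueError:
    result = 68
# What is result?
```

Step-by-step execution trace:
1. Inner try: `float('not_a_number')` raises ValueError.
2. Inner `except ValueError` matches; bare `raise` re-raises the same ValueError.
3. Outer `except ValueError` matches → result = 68.
Result: 68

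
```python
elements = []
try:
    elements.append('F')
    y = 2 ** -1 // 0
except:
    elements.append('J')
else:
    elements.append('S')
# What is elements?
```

Step-by-step execution trace:
1. try: `elements.append('F')` → elements = ['F'].
2. `y = 2 ** -1 // 0` raises ZeroDivisionError.
3. bare `except` matches → `elements.append('J')` → elements = ['F', 'J'].
4. `else` is skipped (an exception was raised).
Result: ['F', 'J']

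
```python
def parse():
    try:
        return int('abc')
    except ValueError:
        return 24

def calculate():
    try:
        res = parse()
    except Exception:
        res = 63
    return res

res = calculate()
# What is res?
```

Step-by-step execution trace:
1. `calculate()` calls `parse()`.
2. In parse: `int('abc')` raises ValueError; `except ValueError` catches it → returns 24.
3. In calculate: `res = parse()` → res = 24. No exception reaches calculate.
4. `except Exception` is skipped; calculate returns 24.
5. res = 24.
Result: 24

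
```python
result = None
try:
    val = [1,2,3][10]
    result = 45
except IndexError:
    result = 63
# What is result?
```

Step-by-step execution trace:
1. `val = [1,2,3][10]` raises IndexError.
2. `result = 45` is not reached.
3. `except IndexError` matches → result = 63.
Result: 63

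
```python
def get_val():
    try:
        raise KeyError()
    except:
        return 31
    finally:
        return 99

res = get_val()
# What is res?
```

Step-by-step execution trace:
1. `get_val()` enters try: `raise KeyError()` raises KeyError.
2. bare `except` matches → `return 31` sets pending return value 31.
3. Before returning, `finally: return 99` runs and overrides the pending return.
4. get_val() returns 99 → res = 99.
Result: 99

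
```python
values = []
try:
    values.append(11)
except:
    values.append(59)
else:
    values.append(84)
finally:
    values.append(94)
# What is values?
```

Step-by-step execution trace:
1. try: `values.append(11)` → values = [11]. No exception raised.
2. `except` is skipped.
3. `else` runs: `values.append(84)` → values = [11, 84].
4. `finally` always runs: `values.append(94)` → values = [11, 84, 94].
Result: [11, 84, 94]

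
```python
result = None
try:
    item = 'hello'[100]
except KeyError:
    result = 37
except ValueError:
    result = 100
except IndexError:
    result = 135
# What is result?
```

Step-by-step execution trace:
1. `item = 'hello'[100]` raises IndexError.
2. `except KeyError` does not match IndexError; skipped.
3. `except ValueError` does not match IndexError; skipped.
4. `except IndexError` matches → result = 135.
Result: 135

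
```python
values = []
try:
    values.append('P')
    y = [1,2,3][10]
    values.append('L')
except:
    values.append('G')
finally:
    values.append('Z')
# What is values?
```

Step-by-step execution trace:
1. try: `values.append('P')` → values = ['P'].
2. `y = [1,2,3][10]` raises IndexError; `values.append('L')` is not reached.
3. bare `except` matches → `values.append('G')` → values = ['P', 'G'].
4. finally always runs: `values.append('Z')` → values = ['P', 'G', 'Z'].
Result: ['P', 'G', 'Z']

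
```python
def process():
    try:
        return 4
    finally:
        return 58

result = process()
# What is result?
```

Step-by-step execution trace:
1. `process()` enters try: `return 4` sets pending return value 4.
2. Before returning, `finally: return 58` runs and overrides the pending return.
3. process() returns 58 → result = 58.
Result: 58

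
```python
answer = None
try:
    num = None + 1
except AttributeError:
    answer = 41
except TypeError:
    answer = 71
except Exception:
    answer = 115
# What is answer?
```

Step-by-step execution trace:
1. `num = None + 1` raises TypeError.
2. `except AttributeError` does not match TypeError; skipped.
3. `except TypeError` matches → answer = 71.
4. Remaining except clauses are skipped.
Result: 71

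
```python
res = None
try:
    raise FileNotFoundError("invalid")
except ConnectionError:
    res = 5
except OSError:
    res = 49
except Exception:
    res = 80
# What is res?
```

Step-by-step execution trace:
1. `raise FileNotFoundError(...)` raises FileNotFoundError.
2. `except ConnectionError` does not match (FileNotFoundError is not a subclass of ConnectionError); skipped.
3. `except OSError` matches (FileNotFoundError is a subclass of OSError) → res = 49.
4. `except Exception` is not reached.
Result: 49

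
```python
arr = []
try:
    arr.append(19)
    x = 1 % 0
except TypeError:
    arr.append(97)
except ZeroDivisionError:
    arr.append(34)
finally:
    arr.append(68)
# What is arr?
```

Step-by-step execution trace:
1. try: `arr.append(19)` → arr = [19].
2. `x = 1 % 0` raises ZeroDivisionError.
3. `except TypeError` does not match ZeroDivisionError; skipped.
4. `except ZeroDivisionError` matches → `arr.append(34)` → arr = [19, 34].
5. finally always runs: `arr.append(68)` → arr = [19, 34, 68].
Result: [19, 34, 68]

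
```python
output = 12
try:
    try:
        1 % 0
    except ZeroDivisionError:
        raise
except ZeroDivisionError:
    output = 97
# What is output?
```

Step-by-step execution trace:
1. Inner try: `1 % 0` raises ZeroDivisionError.
2. Inner `except ZeroDivisionError` matches; bare `raise` re-raises the same ZeroDivisionError.
3. Outer `except ZeroDivisionError` matches → output = 97.
Result: 97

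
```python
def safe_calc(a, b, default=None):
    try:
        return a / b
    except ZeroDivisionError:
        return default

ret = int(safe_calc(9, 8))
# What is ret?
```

Step-by-step execution trace:
1. `safe_calc(9, 8)` enters try: `return 9 / 8` → returns 1.125. No exception raised.
2. `except ZeroDivisionError` is skipped.
3. `int(1.125)` → 1 → ret = 1.
Result: 1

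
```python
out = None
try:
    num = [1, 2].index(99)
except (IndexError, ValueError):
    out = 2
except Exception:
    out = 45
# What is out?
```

Step-by-step execution trace:
1. `num = [1, 2].index(99)` raises ValueError.
2. `except (IndexError, ValueError)` matches (ValueError is in the tuple) → out = 2.
3. `except Exception` is not reached.
Result: 2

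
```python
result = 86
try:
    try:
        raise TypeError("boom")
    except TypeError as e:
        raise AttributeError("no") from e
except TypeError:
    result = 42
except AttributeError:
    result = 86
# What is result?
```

Step-by-step execution trace:
1. Inner try raises TypeError; inner `except TypeError as e` catches it.
2. `raise AttributeError(...) from e` raises AttributeError (TypeError is attached as __cause__, but only AttributeError is active).
3. Outer `except TypeError` does not match AttributeError; skipped.
4. Outer `except AttributeError` matches → result = 86.
Result: 86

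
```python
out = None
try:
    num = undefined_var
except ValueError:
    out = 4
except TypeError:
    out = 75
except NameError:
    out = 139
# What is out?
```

Step-by-step execution trace:
1. `num = undefined_var` raises NameError.
2. `except ValueError` does not match NameError; skipped.
3. `except TypeError` does not match NameError; skipped.
4. `except NameError` matches → out = 139.
Result: 139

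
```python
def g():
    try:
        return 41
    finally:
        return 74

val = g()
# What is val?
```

Step-by-step execution trace:
1. `g()` enters try: `return 41` sets pending return value 41.
2. Before returning, `finally: return 74` runs and overrides the pending return.
3. g() returns 74 → val = 74.
Result: 74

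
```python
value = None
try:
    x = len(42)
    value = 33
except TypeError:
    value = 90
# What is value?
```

Step-by-step execution trace:
1. `x = len(42)` raises TypeError.
2. `value = 33` is not reached.
3. `except TypeError` matches → value = 90.
Result: 90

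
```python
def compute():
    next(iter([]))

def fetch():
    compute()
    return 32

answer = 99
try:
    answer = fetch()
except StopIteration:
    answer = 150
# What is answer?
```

Step-by-step execution trace:
1. answer starts at 99.
2. try: `fetch()` calls `compute()`.
3. `compute()` evaluates `next(iter([]))`, which raises StopIteration; it propagates through fetch (uncaught).
4. `return 32` in fetch is not reached; the assignment to answer does not complete.
5. `except StopIteration` matches → answer = 150.
Result: 150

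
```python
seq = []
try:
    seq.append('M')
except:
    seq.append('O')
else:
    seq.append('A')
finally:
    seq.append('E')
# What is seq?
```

Step-by-step execution trace:
1. try: `seq.append('M')` → seq = ['M']. No exception raised.
2. `except` is skipped.
3. `else` runs: `seq.append('A')` → seq = ['M', 'A'].
4. `finally` always runs: `seq.append('E')` → seq = ['M', 'A', 'E'].
Result: ['M', 'A', 'E']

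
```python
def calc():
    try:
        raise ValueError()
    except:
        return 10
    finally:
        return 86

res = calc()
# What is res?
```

Step-by-step execution trace:
1. `calc()` enters try: `raise ValueError()` raises ValueError.
2. bare `except` matches → `return 10` sets pending return value 10.
3. Before returning, `finally: return 86` runs and overrides the pending return.
4. calc() returns 86 → res = 86.
Result: 86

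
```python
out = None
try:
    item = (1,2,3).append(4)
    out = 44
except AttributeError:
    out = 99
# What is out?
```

Step-by-step execution trace:
1. `item = (1,2,3).append(4)` raises AttributeError.
2. `out = 44` is not reached.
3. `except AttributeError` matches → out = 99.
Result: 99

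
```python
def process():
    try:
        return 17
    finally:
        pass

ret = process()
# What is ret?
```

Step-by-step execution trace:
1. `process()` enters try: `return 17` sets pending return value 17.
2. Before returning, `finally: pass` runs (no effect).
3. process() returns 17 → ret = 17.
Result: 17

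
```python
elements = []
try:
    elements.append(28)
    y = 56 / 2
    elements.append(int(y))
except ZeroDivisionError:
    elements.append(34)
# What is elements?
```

Step-by-step execution trace:
1. try: `elements.append(28)` → elements = [28].
2. `y = 56 / 2` → y = 28.0. No exception raised.
3. `elements.append(int(y))` → elements = [28, 28].
4. `except ZeroDivisionError` is skipped (no exception was raised).
Result: [28, 28]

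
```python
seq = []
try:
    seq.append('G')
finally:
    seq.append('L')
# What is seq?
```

Step-by-step execution trace:
1. try: `seq.append('G')` → seq = ['G'].
2. The try body completes without raising.
3. finally always runs: `seq.append('L')` → seq = ['G', 'L'].
Result: ['G', 'L']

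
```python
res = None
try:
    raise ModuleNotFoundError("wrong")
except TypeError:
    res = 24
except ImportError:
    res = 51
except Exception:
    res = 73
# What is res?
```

Step-by-step execution trace:
1. `raise ModuleNotFoundError(...)` raises ModuleNotFoundError.
2. `except TypeError` does not match (ModuleNotFoundError is not a subclass of TypeError); skipped.
3. `except ImportError` matches (ModuleNotFoundError is a subclass of ImportError) → res = 51.
4. `except Exception` is not reached.
Result: 51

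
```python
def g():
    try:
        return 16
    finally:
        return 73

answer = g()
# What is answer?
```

Step-by-step execution trace:
1. `g()` enters try: `return 16` sets pending return value 16.
2. Before returning, `finally: return 73` runs and overrides the pending return.
3. g() returns 73 → answer = 73.
Result: 73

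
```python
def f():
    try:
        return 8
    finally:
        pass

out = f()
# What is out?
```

Step-by-step execution trace:
1. `f()` enters try: `return 8` sets pending return value 8.
2. Before returning, `finally: pass` runs (no effect).
3. f() returns 8 → out = 8.
Result: 8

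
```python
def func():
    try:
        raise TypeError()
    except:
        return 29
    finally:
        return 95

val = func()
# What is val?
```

Step-by-step execution trace:
1. `func()` enters try: `raise TypeError()` raises TypeError.
2. bare `except` matches → `return 29` sets pending return value 29.
3. Before returning, `finally: return 95` runs and overrides the pending return.
4. func() returns 95 → val = 95.
Result: 95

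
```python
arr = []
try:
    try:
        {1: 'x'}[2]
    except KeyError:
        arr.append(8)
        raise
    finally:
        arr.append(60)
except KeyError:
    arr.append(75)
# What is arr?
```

Step-by-step execution trace:
1. Inner try: `{1: 'x'}[2]` raises KeyError.
2. Inner `except KeyError` matches → `arr.append(8)` → arr = [8].
3. bare `raise` re-raises KeyError.
4. Inner `finally` runs during unwinding: `arr.append(60)` → arr = [8, 60].
5. Outer `except KeyError` matches → `arr.append(75)` → arr = [8, 60, 75].
Result: [8, 60, 75]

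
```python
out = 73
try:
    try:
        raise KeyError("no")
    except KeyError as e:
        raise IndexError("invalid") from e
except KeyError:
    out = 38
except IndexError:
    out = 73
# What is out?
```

Step-by-step execution trace:
1. Inner try raises KeyError; inner `except KeyError as e` catches it.
2. `raise IndexError(...) from e` raises IndexError (KeyError is attached as __cause__, but only IndexError is active).
3. Outer `except KeyError` does not match IndexError; skipped.
4. Outer `except IndexError` matches → out = 73.
Result: 73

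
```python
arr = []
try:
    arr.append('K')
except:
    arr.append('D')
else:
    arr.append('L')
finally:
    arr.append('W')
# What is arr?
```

Step-by-step execution trace:
1. try: `arr.append('K')` → arr = ['K']. No exception raised.
2. `except` is skipped.
3. `else` runs: `arr.append('L')` → arr = ['K', 'L'].
4. `finally` always runs: `arr.append('W')` → arr = ['K', 'L', 'W'].
Result: ['K', 'L', 'W']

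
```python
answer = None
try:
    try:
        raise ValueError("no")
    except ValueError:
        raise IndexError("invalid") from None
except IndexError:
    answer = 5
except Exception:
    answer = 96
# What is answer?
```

Step-by-step execution trace:
1. Inner try raises ValueError; inner `except ValueError` catches it.
2. `raise IndexError(...) from None` raises IndexError (from None suppresses __context__, but the active exception is still IndexError).
3. Outer `except IndexError` matches → answer = 5.
4. `except Exception` is not reached.
Result: 5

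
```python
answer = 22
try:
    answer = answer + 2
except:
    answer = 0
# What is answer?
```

Step-by-step execution trace:
1. answer starts at 22.
2. try: `answer = answer + 2` → answer = 24. No exception raised.
3. `except` is skipped.
Result: 24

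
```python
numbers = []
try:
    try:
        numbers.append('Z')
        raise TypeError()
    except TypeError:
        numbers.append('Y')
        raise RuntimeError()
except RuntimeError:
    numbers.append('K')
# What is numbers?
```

Step-by-step execution trace:
1. Inner try: `numbers.append('Z')` → numbers = ['Z'].
2. `raise TypeError()` raises TypeError.
3. Inner `except TypeError` matches → `numbers.append('Y')` → numbers = ['Z', 'Y'].
4. `raise RuntimeError()` raises RuntimeError; propagates to outer try.
5. Outer `except RuntimeError` matches → `numbers.append('K')` → numbers = ['Z', 'Y', 'K'].
Result: ['Z', 'Y', 'K']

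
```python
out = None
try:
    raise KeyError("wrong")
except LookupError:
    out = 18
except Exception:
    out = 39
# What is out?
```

Step-by-step execution trace:
1. `raise KeyError(...)` raises KeyError.
2. `except LookupError` matches (KeyError is a subclass of LookupError) → out = 18.
3. `except Exception` is not reached.
Result: 18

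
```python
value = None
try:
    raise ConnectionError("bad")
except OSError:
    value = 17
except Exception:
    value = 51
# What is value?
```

Step-by-step execution trace:
1. `raise ConnectionError(...)` raises ConnectionError.
2. `except OSError` matches (ConnectionError is a subclass of OSError) → value = 17.
3. `except Exception` is not reached.
Result: 17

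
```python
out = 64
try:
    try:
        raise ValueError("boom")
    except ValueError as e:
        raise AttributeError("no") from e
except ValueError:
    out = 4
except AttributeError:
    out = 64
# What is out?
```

Step-by-step execution trace:
1. Inner try raises ValueError; inner `except ValueError as e` catches it.
2. `raise AttributeError(...) from e` raises AttributeError (ValueError is attached as __cause__, but only AttributeError is active).
3. Outer `except ValueError` does not match AttributeError; skipped.
4. Outer `except AttributeError` matches → out = 64.
Result: 64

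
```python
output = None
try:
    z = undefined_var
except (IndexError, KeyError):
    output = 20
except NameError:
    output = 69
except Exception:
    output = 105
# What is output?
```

Step-by-step execution trace:
1. `z = undefined_var` raises NameError.
2. `except (IndexError, KeyError)` does not match NameError; skipped.
3. `except NameError` matches (exact type match) → output = 69.
4. `except Exception` is not reached.
Result: 69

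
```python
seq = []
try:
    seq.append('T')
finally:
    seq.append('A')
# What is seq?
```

Step-by-step execution trace:
1. try: `seq.append('T')` → seq = ['T'].
2. The try body completes without raising.
3. finally always runs: `seq.append('A')` → seq = ['T', 'A'].
Result: ['T', 'A']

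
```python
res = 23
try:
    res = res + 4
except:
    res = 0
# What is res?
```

Step-by-step execution trace:
1. res starts at 23.
2. try: `res = res + 4` → res = 27. No exception raised.
3. `except` is skipped.
Result: 27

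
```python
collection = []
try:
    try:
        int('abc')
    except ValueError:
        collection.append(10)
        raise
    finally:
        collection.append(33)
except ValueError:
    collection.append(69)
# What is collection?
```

Step-by-step execution trace:
1. Inner try: `int('abc')` raises ValueError.
2. Inner `except ValueError` matches → `collection.append(10)` → collection = [10].
3. bare `raise` re-raises ValueError.
4. Inner `finally` runs during unwinding: `collection.append(33)` → collection = [10, 33].
5. Outer `except ValueError` matches → `collection.append(69)` → collection = [10, 33, 69].
Result: [10, 33, 69]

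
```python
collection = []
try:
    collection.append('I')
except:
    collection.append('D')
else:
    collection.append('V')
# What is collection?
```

Step-by-step execution trace:
1. try: `collection.append('I')` → collection = ['I']. No exception raised.
2. `except` is skipped.
3. `else` runs (try completed without exception): `collection.append('V')` → collection = ['I', 'V'].
Result: ['I', 'V']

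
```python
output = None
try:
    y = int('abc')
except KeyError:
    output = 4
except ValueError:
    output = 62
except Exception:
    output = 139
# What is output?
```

Step-by-step execution trace:
1. `y = int('abc')` raises ValueError.
2. `except KeyError` does not match ValueError; skipped.
3. `except ValueError` matches → output = 62.
4. Remaining except clauses are skipped.
Result: 62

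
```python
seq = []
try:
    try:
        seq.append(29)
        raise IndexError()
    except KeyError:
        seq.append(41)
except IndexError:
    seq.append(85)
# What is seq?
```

Step-by-step execution trace:
1. Inner try: `seq.append(29)` → seq = [29].
2. `raise IndexError()` raises IndexError.
3. Inner `except KeyError` does not match IndexError; exception propagates to outer try.
4. Outer `except IndexError` matches → `seq.append(85)` → seq = [29, 85].
Result: [29, 85]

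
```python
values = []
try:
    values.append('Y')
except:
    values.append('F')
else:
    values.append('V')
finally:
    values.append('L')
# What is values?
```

Step-by-step execution trace:
1. try: `values.append('Y')` → values = ['Y']. No exception raised.
2. `except` is skipped.
3. `else` runs: `values.append('V')` → values = ['Y', 'V'].
4. `finally` always runs: `values.append('L')` → values = ['Y', 'V', 'L'].
Result: ['Y', 'V', 'L']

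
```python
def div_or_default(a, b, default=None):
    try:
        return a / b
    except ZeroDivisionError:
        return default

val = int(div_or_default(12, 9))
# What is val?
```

Step-by-step execution trace:
1. `div_or_default(12, 9)` enters try: `return 12 / 9` → returns 1.3333333333333333. No exception raised.
2. `except ZeroDivisionError` is skipped.
3. `int(1.3333333333333333)` → 1 → val = 1.
Result: 1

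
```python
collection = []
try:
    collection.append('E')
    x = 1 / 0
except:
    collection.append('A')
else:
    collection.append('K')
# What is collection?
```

Step-by-step execution trace:
1. try: `collection.append('E')` → collection = ['E'].
2. `x = 1 / 0` raises ZeroDivisionError.
3. bare `except` matches → `collection.append('A')` → collection = ['E', 'A'].
4. `else` is skipped (an exception was raised).
Result: ['E', 'A']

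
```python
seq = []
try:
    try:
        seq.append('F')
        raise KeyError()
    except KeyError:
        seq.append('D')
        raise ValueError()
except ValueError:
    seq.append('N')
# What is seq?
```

Step-by-step execution trace:
1. Inner try: `seq.append('F')` → seq = ['F'].
2. `raise KeyError()` raises KeyError.
3. Inner `except KeyError` matches → `seq.append('D')` → seq = ['F', 'D'].
4. `raise ValueError()` raises ValueError; propagates to outer try.
5. Outer `except ValueError` matches → `seq.append('N')` → seq = ['F', 'D', 'N'].
Result: ['F', 'D', 'N']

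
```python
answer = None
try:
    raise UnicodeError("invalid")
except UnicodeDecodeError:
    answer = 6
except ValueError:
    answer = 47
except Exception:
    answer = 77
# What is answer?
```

Step-by-step execution trace:
1. `raise UnicodeError(...)` raises UnicodeError.
2. `except UnicodeDecodeError` does not match (UnicodeError is not a subclass of UnicodeDecodeError); skipped.
3. `except ValueError` matches (UnicodeError is a subclass of ValueError) → answer = 47.
4. `except Exception` is not reached.
Result: 47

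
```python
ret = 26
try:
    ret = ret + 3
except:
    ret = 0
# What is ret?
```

Step-by-step execution trace:
1. ret starts at 26.
2. try: `ret = ret + 3` → ret = 29. No exception raised.
3. `except` is skipped.
Result: 29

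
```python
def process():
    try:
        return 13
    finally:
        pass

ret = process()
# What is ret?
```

Step-by-step execution trace:
1. `process()` enters try: `return 13` sets pending return value 13.
2. Before returning, `finally: pass` runs (no effect).
3. process() returns 13 → ret = 13.
Result: 13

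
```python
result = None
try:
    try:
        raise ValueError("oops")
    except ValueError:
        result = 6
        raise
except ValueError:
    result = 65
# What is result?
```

Step-by-step execution trace:
1. Inner try: `raise ValueError("oops")` raises ValueError.
2. Inner `except ValueError` matches → result = 6.
3. bare `raise` re-raises the same ValueError.
4. Outer `except ValueError` matches → result = 65.
Result: 65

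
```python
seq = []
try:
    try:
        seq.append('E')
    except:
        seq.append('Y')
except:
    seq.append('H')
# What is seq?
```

Step-by-step execution trace:
1. Inner try: `seq.append('E')` → seq = ['E']. No exception raised.
2. Inner `except` is skipped.
3. Inner try completes normally; outer `except` is skipped.
Result: ['E']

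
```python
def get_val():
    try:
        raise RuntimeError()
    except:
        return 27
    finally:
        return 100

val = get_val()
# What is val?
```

Step-by-step execution trace:
1. `get_val()` enters try: `raise RuntimeError()` raises RuntimeError.
2. bare `except` matches → `return 27` sets pending return value 27.
3. Before returning, `finally: return 100` runs and overrides the pending return.
4. get_val() returns 100 → val = 100.
Result: 100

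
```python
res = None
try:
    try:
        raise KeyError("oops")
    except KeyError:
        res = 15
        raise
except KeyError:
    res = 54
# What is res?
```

Step-by-step execution trace:
1. Inner try: `raise KeyError("oops")` raises KeyError.
2. Inner `except KeyError` matches → res = 15.
3. bare `raise` re-raises the same KeyError.
4. Outer `except KeyError` matches → res = 54.
Result: 54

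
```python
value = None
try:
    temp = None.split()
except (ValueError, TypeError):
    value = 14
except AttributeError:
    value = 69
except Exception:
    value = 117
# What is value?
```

Step-by-step execution trace:
1. `temp = None.split()` raises AttributeError.
2. `except (ValueError, TypeError)` does not match AttributeError; skipped.
3. `except AttributeError` matches (exact type match) → value = 69.
4. `except Exception` is not reached.
Result: 69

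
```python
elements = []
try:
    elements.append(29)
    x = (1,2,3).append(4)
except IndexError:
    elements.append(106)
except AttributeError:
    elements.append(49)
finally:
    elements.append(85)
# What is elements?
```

Step-by-step execution trace:
1. try: `elements.append(29)` → elements = [29].
2. `x = (1,2,3).append(4)` raises AttributeError.
3. `except IndexError` does not match AttributeError; skipped.
4. `except AttributeError` matches → `elements.append(49)` → elements = [29, 49].
5. finally always runs: `elements.append(85)` → elements = [29, 49, 85].
Result: [29, 49, 85]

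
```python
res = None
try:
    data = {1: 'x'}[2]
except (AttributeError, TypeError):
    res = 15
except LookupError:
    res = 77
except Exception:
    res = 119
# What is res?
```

Step-by-step execution trace:
1. `data = {1: 'x'}[2]` raises KeyError.
2. `except (AttributeError, TypeError)` does not match KeyError; skipped.
3. `except LookupError` matches (KeyError is a subclass of LookupError) → res = 77.
4. `except Exception` is not reached.
Result: 77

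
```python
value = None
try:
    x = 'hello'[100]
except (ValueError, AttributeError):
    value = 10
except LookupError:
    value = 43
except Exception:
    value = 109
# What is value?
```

Step-by-step execution trace:
1. `x = 'hello'[100]` raises IndexError.
2. `except (ValueError, AttributeError)` does not match IndexError; skipped.
3. `except LookupError` matches (IndexError is a subclass of LookupError) → value = 43.
4. `except Exception` is not reached.
Result: 43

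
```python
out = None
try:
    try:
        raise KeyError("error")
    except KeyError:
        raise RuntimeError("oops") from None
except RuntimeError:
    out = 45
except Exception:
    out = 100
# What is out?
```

Step-by-step execution trace:
1. Inner try raises KeyError; inner `except KeyError` catches it.
2. `raise RuntimeError(...) from None` raises RuntimeError (from None suppresses __context__, but the active exception is still RuntimeError).
3. Outer `except RuntimeError` matches → out = 45.
4. `except Exception` is not reached.
Result: 45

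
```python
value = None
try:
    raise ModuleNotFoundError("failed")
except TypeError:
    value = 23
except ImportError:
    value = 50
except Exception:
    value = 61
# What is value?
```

Step-by-step execution trace:
1. `raise ModuleNotFoundError(...)` raises ModuleNotFoundError.
2. `except TypeError` does not match (ModuleNotFoundError is not a subclass of TypeError); skipped.
3. `except ImportError` matches (ModuleNotFoundError is a subclass of ImportError) → value = 50.
4. `except Exception` is not reached.
Result: 50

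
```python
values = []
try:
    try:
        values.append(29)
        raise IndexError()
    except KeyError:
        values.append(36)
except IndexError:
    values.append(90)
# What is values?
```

Step-by-step execution trace:
1. Inner try: `values.append(29)` → values = [29].
2. `raise IndexError()` raises IndexError.
3. Inner `except KeyError` does not match IndexError; exception propagates to outer try.
4. Outer `except IndexError` matches → `values.append(90)` → values = [29, 90].
Result: [29, 90]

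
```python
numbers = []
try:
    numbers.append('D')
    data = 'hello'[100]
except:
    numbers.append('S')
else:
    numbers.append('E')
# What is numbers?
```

Step-by-step execution trace:
1. try: `numbers.append('D')` → numbers = ['D'].
2. `data = 'hello'[100]` raises IndexError.
3. bare `except` matches → `numbers.append('S')` → numbers = ['D', 'S'].
4. `else` is skipped (an exception was raised).
Result: ['D', 'S']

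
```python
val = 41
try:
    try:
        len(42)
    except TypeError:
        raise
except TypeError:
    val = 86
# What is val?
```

Step-by-step execution trace:
1. Inner try: `len(42)` raises TypeError.
2. Inner `except TypeError` matches; bare `raise` re-raises the same TypeError.
3. Outer `except TypeError` matches → val = 86.
Result: 86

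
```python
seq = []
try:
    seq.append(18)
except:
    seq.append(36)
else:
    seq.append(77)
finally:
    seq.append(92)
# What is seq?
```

Step-by-step execution trace:
1. try: `seq.append(18)` → seq = [18]. No exception raised.
2. `except` is skipped.
3. `else` runs: `seq.append(77)` → seq = [18, 77].
4. `finally` always runs: `seq.append(92)` → seq = [18, 77, 92].
Result: [18, 77, 92]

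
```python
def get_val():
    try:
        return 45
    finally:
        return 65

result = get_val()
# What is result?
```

Step-by-step execution trace:
1. `get_val()` enters try: `return 45` sets pending return value 45.
2. Before returning, `finally: return 65` runs and overrides the pending return.
3. get_val() returns 65 → result = 65.
Result: 65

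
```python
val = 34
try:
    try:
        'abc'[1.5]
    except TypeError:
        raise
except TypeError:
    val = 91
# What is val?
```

Step-by-step execution trace:
1. Inner try: `'abc'[1.5]` raises TypeError.
2. Inner `except TypeError` matches; bare `raise` re-raises the same TypeError.
3. Outer `except TypeError` matches → val = 91.
Result: 91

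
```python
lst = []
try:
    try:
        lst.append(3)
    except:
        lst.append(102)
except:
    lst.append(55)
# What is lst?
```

Step-by-step execution trace:
1. Inner try: `lst.append(3)` → lst = [3]. No exception raised.
2. Inner `except` is skipped.
3. Inner try completes normally; outer `except` is skipped.
Result: [3]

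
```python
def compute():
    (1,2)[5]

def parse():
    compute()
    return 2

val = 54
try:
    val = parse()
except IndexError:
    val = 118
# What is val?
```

Step-by-step execution trace:
1. val starts at 54.
2. try: `parse()` calls `compute()`.
3. `compute()` evaluates `(1,2)[5]`, which raises IndexError; it propagates through parse (uncaught).
4. `return 2` in parse is not reached; the assignment to val does not complete.
5. `except IndexError` matches → val = 118.
Result: 118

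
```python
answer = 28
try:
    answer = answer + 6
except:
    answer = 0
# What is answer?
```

Step-by-step execution trace:
1. answer starts at 28.
2. try: `answer = answer + 6` → answer = 34. No exception raised.
3. `except` is skipped.
Result: 34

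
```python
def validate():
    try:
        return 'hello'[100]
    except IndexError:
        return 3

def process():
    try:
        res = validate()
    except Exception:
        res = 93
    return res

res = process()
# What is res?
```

Step-by-step execution trace:
1. `process()` calls `validate()`.
2. In validate: `'hello'[100]` raises IndexError; `except IndexError` catches it → returns 3.
3. In process: `res = validate()` → res = 3. No exception reaches process.
4. `except Exception` is skipped; process returns 3.
5. res = 3.
Result: 3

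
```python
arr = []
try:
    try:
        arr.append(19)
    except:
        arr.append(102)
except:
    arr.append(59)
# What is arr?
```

Step-by-step execution trace:
1. Inner try: `arr.append(19)` → arr = [19]. No exception raised.
2. Inner `except` is skipped.
3. Inner try completes normally; outer `except` is skipped.
Result: [19]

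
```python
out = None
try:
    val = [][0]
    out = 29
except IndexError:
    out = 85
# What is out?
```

Step-by-step execution trace:
1. `val = [][0]` raises IndexError.
2. `out = 29` is not reached.
3. `except IndexError` matches → out = 85.
Result: 85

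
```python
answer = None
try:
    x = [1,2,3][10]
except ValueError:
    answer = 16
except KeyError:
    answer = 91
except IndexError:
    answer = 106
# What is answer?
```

Step-by-step execution trace:
1. `x = [1,2,3][10]` raises IndexError.
2. `except ValueError` does not match IndexError; skipped.
3. `except KeyError` does not match IndexError; skipped.
4. `except IndexError` matches → answer = 106.
Result: 106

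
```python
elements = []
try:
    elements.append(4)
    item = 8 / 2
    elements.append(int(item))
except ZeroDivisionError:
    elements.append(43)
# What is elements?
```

Step-by-step execution trace:
1. try: `elements.append(4)` → elements = [4].
2. `item = 8 / 2` → item = 4.0. No exception raised.
3. `elements.append(int(item))` → elements = [4, 4].
4. `except ZeroDivisionError` is skipped (no exception was raised).
Result: [4, 4]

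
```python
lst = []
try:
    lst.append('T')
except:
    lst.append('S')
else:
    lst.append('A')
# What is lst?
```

Step-by-step execution trace:
1. try: `lst.append('T')` → lst = ['T']. No exception raised.
2. `except` is skipped.
3. `else` runs (try completed without exception): `lst.append('A')` → lst = ['T', 'A'].
Result: ['T', 'A']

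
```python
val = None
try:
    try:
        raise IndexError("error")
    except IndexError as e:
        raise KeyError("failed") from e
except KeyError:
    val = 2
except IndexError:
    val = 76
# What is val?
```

Step-by-step execution trace:
1. Inner try raises IndexError; inner `except IndexError as e` catches it.
2. `raise KeyError(...) from e` raises KeyError (IndexError is attached as __cause__, but only KeyError is active).
3. Outer `except KeyError` matches → val = 2.
4. `except IndexError` is not reached.
Result: 2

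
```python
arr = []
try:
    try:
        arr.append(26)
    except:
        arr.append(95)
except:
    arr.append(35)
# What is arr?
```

Step-by-step execution trace:
1. Inner try: `arr.append(26)` → arr = [26]. No exception raised.
2. Inner `except` is skipped.
3. Inner try completes normally; outer `except` is skipped.
Result: [26]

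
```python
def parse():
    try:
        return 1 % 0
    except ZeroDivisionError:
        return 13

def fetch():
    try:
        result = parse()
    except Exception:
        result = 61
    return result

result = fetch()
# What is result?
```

Step-by-step execution trace:
1. `fetch()` calls `parse()`.
2. In parse: `1 % 0` raises ZeroDivisionError; `except ZeroDivisionError` catches it → returns 13.
3. In fetch: `result = parse()` → result = 13. No exception reaches fetch.
4. `except Exception` is skipped; fetch returns 13.
5. result = 13.
Result: 13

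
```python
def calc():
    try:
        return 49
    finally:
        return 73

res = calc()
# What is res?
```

Step-by-step execution trace:
1. `calc()` enters try: `return 49` sets pending return value 49.
2. Before returning, `finally: return 73` runs and overrides the pending return.
3. calc() returns 73 → res = 73.
Result: 73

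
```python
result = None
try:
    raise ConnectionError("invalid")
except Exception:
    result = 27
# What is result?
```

Step-by-step execution trace:
1. `raise ConnectionError(...)` raises ConnectionError.
2. `except Exception` matches (ConnectionError is a subclass of Exception) → result = 27.
Result: 27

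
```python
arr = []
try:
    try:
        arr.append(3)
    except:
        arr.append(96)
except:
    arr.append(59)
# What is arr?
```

Step-by-step execution trace:
1. Inner try: `arr.append(3)` → arr = [3]. No exception raised.
2. Inner `except` is skipped.
3. Inner try completes normally; outer `except` is skipped.
Result: [3]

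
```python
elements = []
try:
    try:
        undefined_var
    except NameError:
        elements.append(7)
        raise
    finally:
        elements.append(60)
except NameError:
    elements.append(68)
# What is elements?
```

Step-by-step execution trace:
1. Inner try: `undefined_var` raises NameError.
2. Inner `except NameError` matches → `elements.append(7)` → elements = [7].
3. bare `raise` re-raises NameError.
4. Inner `finally` runs during unwinding: `elements.append(60)` → elements = [7, 60].
5. Outer `except NameError` matches → `elements.append(68)` → elements = [7, 60, 68].
Result: [7, 60, 68]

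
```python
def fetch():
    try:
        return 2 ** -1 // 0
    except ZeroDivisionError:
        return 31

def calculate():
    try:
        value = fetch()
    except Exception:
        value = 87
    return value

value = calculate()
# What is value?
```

Step-by-step execution trace:
1. `calculate()` calls `fetch()`.
2. In fetch: `2 ** -1 // 0` raises ZeroDivisionError; `except ZeroDivisionError` catches it → returns 31.
3. In calculate: `value = fetch()` → value = 31. No exception reaches calculate.
4. `except Exception` is skipped; calculate returns 31.
5. value = 31.
Result: 31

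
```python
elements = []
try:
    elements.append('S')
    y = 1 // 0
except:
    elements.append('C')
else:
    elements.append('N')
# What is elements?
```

Step-by-step execution trace:
1. try: `elements.append('S')` → elements = ['S'].
2. `y = 1 // 0` raises ZeroDivisionError.
3. bare `except` matches → `elements.append('C')` → elements = ['S', 'C'].
4. `else` is skipped (an exception was raised).
Result: ['S', 'C']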